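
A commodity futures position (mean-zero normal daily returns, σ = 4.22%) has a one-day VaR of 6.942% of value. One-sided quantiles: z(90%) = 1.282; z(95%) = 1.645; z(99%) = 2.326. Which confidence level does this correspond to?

Implied z = VaR/σ = 6.942 / 4.22 = 1.645.
This matches z(95%) = 1.645.

95%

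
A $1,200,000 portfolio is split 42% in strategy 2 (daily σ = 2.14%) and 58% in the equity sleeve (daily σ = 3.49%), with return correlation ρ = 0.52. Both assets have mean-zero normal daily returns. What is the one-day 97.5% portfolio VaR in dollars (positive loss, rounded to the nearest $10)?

$61,320

σ_p² = 0.42²·2.14² + 0.58²·3.49² + 2·0.52·0.42·0.58·2.14·3.49 = 6.7974 (%²).
σ_p = √6.7974 = 2.607%.
At 97.5%, z = 1.960.
VaR = 1.960 × 2.607% = 5.110%; on $1,200,000 that is $61,320.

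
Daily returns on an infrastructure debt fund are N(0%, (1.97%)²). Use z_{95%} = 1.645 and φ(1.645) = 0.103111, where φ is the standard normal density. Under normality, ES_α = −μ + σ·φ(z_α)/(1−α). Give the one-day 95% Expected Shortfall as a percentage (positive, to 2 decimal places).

4.06%

Tail multiplier: φ(z)/(1−α) = 0.103111 / 0.05 = 2.062.
ES = 1.97% × 2.062 = 4.062%.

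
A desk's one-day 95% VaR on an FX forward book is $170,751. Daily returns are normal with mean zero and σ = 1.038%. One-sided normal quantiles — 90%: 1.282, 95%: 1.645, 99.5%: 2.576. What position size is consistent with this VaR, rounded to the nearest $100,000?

$10,000,000

VaR as a fraction of value: z·σ = 1.645 × 1.038% = 1.70751%.
Position = $170,751 / 0.0170751 = $10,000,000.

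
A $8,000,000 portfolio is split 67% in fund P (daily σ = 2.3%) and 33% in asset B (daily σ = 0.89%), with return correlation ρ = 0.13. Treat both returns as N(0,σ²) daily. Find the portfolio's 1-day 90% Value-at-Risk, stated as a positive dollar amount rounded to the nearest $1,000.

$165,000

σ_p² = 0.67²·2.3² + 0.33²·0.89² + 2·0.13·0.67·0.33·2.3·0.89 = 2.5786 (%²).
σ_p = √2.5786 = 1.606%.
At 90%, z = 1.282.
VaR = 1.282 × 1.606% = 2.059%; on $8,000,000 that is $164,720.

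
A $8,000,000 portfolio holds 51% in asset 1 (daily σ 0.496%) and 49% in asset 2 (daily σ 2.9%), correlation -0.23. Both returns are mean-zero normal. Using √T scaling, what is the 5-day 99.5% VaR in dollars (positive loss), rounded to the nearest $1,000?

σ_p = √(0.51²·0.496² + 0.49²·2.9² + 2·-0.23·0.51·0.49·0.496·2.9) = 1.385%.
σ_{5d} = 1.385% × √5 = 3.097%.
z(99.5%) = 2.576.
VaR = 2.576 × 3.097% = 7.978%; on $8,000,000 that is $638,240.

$638,000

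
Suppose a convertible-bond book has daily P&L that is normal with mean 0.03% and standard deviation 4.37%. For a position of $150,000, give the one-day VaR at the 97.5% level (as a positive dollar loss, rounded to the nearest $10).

At 97.5% one-sided, z = 1.960.
VaR = −μ + z·σ = −(0.03%) + 1.960 × 4.37% = 8.535%.
On $150,000: 0.08535 × $150,000 = $12,802.

$12,800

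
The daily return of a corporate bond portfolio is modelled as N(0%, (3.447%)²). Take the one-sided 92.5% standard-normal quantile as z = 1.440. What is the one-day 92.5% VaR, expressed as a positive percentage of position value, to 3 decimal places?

4.964%

VaR = z·σ = 1.440 × 3.447% = 4.964%.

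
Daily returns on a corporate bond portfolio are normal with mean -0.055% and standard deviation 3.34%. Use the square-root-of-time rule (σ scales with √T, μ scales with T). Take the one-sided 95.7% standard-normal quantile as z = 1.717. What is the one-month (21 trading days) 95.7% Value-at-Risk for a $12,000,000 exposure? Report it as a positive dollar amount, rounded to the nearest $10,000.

$3,290,000

σ_{21d} = 3.34% × √21 = 15.306%; μ_{21d} = 21 × -0.055% = -1.155%.
VaR = −(-1.155%) + 1.717 × 15.306% = 27.435%.
On $12,000,000: 0.27435 × $12,000,000 = $3,292,200.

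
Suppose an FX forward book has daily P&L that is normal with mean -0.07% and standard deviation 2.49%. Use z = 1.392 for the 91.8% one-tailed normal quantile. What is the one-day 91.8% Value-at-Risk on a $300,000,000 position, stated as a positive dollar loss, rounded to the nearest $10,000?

VaR = −μ + z·σ = −(-0.07%) + 1.392 × 2.49% = 3.536%.
On $300,000,000: 0.03536 × $300,000,000 = $10,608,000.

$10,610,000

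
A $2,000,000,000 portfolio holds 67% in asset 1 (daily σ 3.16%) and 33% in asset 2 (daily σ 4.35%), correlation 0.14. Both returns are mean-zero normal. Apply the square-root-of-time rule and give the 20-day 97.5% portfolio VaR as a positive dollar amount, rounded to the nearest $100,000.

σ_p = √(0.67²·3.16² + 0.33²·4.35² + 2·0.14·0.67·0.33·3.16·4.35) = 2.719%.
σ_{20d} = 2.719% × √20 = 12.160%.
z(97.5%) = 1.960.
VaR = 1.960 × 12.160% = 23.834%; on $2,000,000,000 that is $476,680,000.

$476,700,000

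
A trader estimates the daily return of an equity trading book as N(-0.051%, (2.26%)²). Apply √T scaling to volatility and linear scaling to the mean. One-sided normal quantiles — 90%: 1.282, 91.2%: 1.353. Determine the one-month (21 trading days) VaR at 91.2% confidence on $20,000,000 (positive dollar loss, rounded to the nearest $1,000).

σ_{21d} = 2.26% × √21 = 10.357%; μ_{21d} = 21 × -0.051% = -1.071%.
VaR = −(-1.071%) + 1.353 × 10.357% = 15.084%.
On $20,000,000: 0.15084 × $20,000,000 = $3,016,800.

$3,017,000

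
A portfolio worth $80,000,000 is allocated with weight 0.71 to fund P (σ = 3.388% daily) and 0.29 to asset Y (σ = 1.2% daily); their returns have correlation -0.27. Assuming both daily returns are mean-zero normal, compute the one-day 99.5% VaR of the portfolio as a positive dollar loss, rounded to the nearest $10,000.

σ_p² = 0.71²·3.388² + 0.29²·1.2² + 2·-0.27·0.71·0.29·3.388·1.2 = 5.4554 (%²).
σ_p = √5.4554 = 2.336%.
At 99.5%, z = 2.576.
VaR = 2.576 × 2.336% = 6.018%; on $80,000,000 that is $4,814,400.

$4,810,000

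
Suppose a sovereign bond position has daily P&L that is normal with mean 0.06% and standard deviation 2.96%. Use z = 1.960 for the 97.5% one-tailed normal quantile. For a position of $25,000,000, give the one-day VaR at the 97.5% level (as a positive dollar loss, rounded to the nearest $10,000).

$1,440,000

VaR = −μ + z·σ = −(0.06%) + 1.960 × 2.96% = 5.742%.
On $25,000,000: 0.05742 × $25,000,000 = $1,435,500.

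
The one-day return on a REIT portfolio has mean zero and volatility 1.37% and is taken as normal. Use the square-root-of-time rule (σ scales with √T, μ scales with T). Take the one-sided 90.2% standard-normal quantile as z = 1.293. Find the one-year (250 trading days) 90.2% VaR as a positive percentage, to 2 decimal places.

28.01%

σ_{250d} = 1.37% × √250 = 21.662%.
VaR = 1.293 × 21.662% = 28.009%.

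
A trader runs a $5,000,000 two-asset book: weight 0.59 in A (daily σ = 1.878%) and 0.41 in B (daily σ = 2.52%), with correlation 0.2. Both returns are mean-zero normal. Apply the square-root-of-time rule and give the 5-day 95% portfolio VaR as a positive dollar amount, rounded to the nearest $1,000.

$305,000

σ_p = √(0.59²·1.878² + 0.41²·2.52² + 2·0.2·0.59·0.41·1.878·2.52) = 1.659%.
σ_{5d} = 1.659% × √5 = 3.710%.
z(95%) = 1.645.
VaR = 1.645 × 3.710% = 6.103%; on $5,000,000 that is $305,150.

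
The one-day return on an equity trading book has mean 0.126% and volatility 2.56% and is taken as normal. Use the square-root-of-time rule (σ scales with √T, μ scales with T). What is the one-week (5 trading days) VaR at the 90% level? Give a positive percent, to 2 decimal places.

At 90%, z = 1.282.
σ_{5d} = 2.56% × √5 = 5.724%; μ_{5d} = 5 × 0.126% = 0.630%.
VaR = −(0.630%) + 1.282 × 5.724% = 6.708%.

6.71%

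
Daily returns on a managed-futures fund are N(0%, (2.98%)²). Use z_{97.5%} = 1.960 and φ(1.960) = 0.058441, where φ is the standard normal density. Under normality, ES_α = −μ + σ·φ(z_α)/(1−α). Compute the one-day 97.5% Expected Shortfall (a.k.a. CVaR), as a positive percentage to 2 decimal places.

Tail multiplier: φ(z)/(1−α) = 0.058441 / 0.025 = 2.338.
ES = 2.98% × 2.338 = 6.967%.

6.97%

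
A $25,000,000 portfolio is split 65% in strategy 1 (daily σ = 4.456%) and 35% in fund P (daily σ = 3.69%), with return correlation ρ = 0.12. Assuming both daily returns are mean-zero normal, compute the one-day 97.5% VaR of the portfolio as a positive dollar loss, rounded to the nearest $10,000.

$1,620,000

σ_p² = 0.65²·4.456² + 0.35²·3.69² + 2·0.12·0.65·0.35·4.456·3.69 = 10.9549 (%²).
σ_p = √10.9549 = 3.310%.
At 97.5%, z = 1.960.
VaR = 1.960 × 3.310% = 6.488%; on $25,000,000 that is $1,622,000.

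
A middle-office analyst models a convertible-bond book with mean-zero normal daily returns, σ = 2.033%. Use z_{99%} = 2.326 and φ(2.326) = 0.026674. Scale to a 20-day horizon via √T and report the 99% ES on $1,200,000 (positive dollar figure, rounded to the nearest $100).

σ_{20d} = 2.033% × √20 = 9.092%.
ES multiplier = φ(z)/(1−α) = 0.026674/0.01 = 2.667.
ES = 9.092% × 2.667 = 24.248%; on $1,200,000: $290,976.

$291,000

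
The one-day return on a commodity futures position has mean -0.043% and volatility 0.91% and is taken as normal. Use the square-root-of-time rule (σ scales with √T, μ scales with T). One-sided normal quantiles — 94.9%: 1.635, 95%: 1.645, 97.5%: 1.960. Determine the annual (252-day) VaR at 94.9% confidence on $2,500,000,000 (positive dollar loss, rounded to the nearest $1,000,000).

σ_{252d} = 0.91% × √252 = 14.446%; μ_{252d} = 252 × -0.043% = -10.836%.
VaR = −(-10.836%) + 1.635 × 14.446% = 34.455%.
On $2,500,000,000: 0.34455 × $2,500,000,000 = $861,375,000.

$861,000,000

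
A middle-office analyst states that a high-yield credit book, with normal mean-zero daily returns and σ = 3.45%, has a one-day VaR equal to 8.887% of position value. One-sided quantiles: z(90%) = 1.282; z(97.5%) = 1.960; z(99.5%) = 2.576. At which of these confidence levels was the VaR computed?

99.5%

Implied z = VaR/σ = 8.887 / 3.45 = 2.576.
This matches z(99.5%) = 2.576.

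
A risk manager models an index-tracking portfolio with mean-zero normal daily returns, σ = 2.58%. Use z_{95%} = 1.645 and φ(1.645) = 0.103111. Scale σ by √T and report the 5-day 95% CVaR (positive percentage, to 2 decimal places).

σ_{5d} = 2.58% × √5 = 5.769%.
ES multiplier = φ(z)/(1−α) = 0.103111/0.05 = 2.062.
ES = 5.769% × 2.062 = 11.896%.

11.90%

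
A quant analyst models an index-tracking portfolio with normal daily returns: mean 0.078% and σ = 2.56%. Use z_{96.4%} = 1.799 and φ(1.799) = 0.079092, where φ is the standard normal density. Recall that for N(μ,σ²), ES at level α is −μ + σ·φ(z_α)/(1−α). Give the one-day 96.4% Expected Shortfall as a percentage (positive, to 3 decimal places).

Tail multiplier: φ(z)/(1−α) = 0.079092 / 0.036 = 2.197.
ES = −(0.078%) + 2.56% × 2.197 = 5.546%.

5.546%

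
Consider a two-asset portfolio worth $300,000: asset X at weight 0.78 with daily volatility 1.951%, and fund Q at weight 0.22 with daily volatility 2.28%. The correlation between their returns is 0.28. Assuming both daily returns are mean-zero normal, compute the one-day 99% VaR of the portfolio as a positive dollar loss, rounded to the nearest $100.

σ_p² = 0.78²·1.951² + 0.22²·2.28² + 2·0.28·0.78·0.22·1.951·2.28 = 2.9949 (%²).
σ_p = √2.9949 = 1.731%.
At 99%, z = 2.326.
VaR = 2.326 × 1.731% = 4.026%; on $300,000 that is $12,078.

$12,100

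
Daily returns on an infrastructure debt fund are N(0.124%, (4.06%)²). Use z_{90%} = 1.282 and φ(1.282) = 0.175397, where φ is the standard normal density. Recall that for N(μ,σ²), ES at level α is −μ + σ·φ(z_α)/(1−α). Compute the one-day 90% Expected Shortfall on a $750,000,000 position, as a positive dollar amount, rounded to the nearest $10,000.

Tail multiplier: φ(z)/(1−α) = 0.175397 / 0.1 = 1.754.
ES = −(0.124%) + 4.06% × 1.754 = 6.997%.
On $750,000,000: 0.06997 × $750,000,000 = $52,477,500.

$52,480,000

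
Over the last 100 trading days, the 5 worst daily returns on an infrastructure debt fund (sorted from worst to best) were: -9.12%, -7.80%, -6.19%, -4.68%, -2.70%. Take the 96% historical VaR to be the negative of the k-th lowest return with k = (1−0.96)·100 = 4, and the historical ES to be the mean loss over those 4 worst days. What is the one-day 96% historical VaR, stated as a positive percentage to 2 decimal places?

4.68%

k = 4; the 4th lowest return is -4.68%, so VaR = 4.68%.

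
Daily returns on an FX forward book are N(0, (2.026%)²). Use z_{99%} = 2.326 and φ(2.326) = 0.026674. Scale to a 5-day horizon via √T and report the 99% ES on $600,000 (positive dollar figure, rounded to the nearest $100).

σ_{5d} = 2.026% × √5 = 4.530%.
ES multiplier = φ(z)/(1−α) = 0.026674/0.01 = 2.667.
ES = 4.530% × 2.667 = 12.082%; on $600,000: $72,492.

$72,500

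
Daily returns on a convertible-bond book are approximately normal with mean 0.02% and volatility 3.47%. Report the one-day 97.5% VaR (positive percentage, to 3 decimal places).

6.781%

At 97.5% one-sided, z = 1.960.
VaR = −μ + z·σ = −(0.02%) + 1.960 × 3.47% = 6.781%.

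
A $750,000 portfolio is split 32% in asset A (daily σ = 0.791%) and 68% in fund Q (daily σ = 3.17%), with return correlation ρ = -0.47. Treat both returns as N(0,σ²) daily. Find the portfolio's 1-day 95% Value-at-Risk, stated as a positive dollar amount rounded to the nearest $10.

$25,280

σ_p² = 0.32²·0.791² + 0.68²·3.17² + 2·-0.47·0.32·0.68·0.791·3.17 = 4.1978 (%²).
σ_p = √4.1978 = 2.049%.
At 95%, z = 1.645.
VaR = 1.645 × 2.049% = 3.371%; on $750,000 that is $25,282.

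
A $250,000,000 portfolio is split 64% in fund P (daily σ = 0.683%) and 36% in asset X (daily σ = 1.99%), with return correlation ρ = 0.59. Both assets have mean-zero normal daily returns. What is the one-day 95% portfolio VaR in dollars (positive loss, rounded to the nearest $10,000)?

σ_p² = 0.64²·0.683² + 0.36²·1.99² + 2·0.59·0.64·0.36·0.683·1.99 = 1.0738 (%²).
σ_p = √1.0738 = 1.036%.
At 95%, z = 1.645.
VaR = 1.645 × 1.036% = 1.704%; on $250,000,000 that is $4,260,000.

$4,260,000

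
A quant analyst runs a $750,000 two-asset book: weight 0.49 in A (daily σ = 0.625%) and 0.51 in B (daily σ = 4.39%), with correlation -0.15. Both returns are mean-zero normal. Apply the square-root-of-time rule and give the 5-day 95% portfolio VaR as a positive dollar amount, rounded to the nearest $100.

σ_p = √(0.49²·0.625² + 0.51²·4.39² + 2·-0.15·0.49·0.51·0.625·4.39) = 2.214%.
σ_{5d} = 2.214% × √5 = 4.951%.
z(95%) = 1.645.
VaR = 1.645 × 4.951% = 8.144%; on $750,000 that is $61,080.

$61,100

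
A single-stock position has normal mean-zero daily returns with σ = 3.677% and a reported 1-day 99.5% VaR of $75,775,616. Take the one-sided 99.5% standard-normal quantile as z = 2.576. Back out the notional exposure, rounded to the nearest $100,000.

$800,000,000

VaR as a fraction of value: z·σ = 2.576 × 3.677% = 9.47195%.
Position = $75,775,616 / 0.0947195 = $800,000,000.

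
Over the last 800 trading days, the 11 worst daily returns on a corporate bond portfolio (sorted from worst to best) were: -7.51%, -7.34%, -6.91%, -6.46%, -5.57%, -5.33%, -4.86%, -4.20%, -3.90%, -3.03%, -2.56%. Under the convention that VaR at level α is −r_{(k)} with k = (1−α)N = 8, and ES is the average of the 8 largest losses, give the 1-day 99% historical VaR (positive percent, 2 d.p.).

k = 8; the 8th lowest return is -4.20%, so VaR = 4.20%.

4.20%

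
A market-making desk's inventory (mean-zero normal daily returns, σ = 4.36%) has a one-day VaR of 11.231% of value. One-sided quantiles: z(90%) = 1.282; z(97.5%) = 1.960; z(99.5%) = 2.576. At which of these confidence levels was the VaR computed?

99.5%

Implied z = VaR/σ = 11.231 / 4.36 = 2.576.
This matches z(99.5%) = 2.576.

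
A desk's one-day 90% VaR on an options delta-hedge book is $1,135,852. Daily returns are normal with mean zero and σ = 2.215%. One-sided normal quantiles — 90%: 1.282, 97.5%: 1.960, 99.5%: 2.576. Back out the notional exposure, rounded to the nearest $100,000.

VaR as a fraction of value: z·σ = 1.282 × 2.215% = 2.83963%.
Position = $1,135,852 / 0.0283963 = $40,000,000.

$40,000,000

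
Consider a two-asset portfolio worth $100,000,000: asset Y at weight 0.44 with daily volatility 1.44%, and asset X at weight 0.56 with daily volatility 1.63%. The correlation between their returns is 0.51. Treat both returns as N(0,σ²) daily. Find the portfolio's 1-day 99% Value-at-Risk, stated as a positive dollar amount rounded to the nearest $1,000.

$3,142,000

σ_p² = 0.44²·1.44² + 0.56²·1.63² + 2·0.51·0.44·0.56·1.44·1.63 = 1.8246 (%²).
σ_p = √1.8246 = 1.351%.
At 99%, z = 2.326.
VaR = 2.326 × 1.351% = 3.142%; on $100,000,000 that is $3,142,000.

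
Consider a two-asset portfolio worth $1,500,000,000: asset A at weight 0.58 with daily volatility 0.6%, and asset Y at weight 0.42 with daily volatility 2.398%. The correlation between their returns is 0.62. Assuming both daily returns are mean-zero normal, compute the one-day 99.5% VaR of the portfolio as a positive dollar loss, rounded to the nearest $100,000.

$48,400,000

σ_p² = 0.58²·0.6² + 0.42²·2.398² + 2·0.62·0.58·0.42·0.6·2.398 = 1.5701 (%²).
σ_p = √1.5701 = 1.253%.
At 99.5%, z = 2.576.
VaR = 2.576 × 1.253% = 3.228%; on $1,500,000,000 that is $48,420,000.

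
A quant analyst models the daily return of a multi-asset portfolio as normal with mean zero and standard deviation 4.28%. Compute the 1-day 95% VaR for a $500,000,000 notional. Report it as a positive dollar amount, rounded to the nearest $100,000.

At 95% one-sided, z = 1.645.
VaR = z·σ = 1.645 × 4.28% = 7.041%.
On $500,000,000: 0.07041 × $500,000,000 = $35,205,000.

$35,200,000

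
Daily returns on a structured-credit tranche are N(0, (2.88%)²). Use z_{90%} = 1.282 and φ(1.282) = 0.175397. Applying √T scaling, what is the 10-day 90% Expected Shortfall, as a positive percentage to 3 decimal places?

15.974%

σ_{10d} = 2.88% × √10 = 9.107%.
ES multiplier = φ(z)/(1−α) = 0.175397/0.1 = 1.754.
ES = 9.107% × 1.754 = 15.974%.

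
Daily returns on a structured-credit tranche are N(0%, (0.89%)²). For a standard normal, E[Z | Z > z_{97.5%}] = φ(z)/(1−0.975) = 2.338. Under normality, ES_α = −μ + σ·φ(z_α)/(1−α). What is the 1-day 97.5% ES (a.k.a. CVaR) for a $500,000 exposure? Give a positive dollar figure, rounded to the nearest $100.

$10,400

ES = 0.89% × 2.338 = 2.081%.
On $500,000: 0.02081 × $500,000 = $10,405.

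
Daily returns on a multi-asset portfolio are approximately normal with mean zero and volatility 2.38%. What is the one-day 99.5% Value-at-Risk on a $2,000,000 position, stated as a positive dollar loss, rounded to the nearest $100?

$122,600

At 99.5% one-sided, z = 2.576.
VaR = z·σ = 2.576 × 2.38% = 6.131%.
On $2,000,000: 0.06131 × $2,000,000 = $122,620.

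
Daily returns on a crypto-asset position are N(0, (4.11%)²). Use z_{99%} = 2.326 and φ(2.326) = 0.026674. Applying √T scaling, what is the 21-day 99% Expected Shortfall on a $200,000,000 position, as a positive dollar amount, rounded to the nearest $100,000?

$100,500,000

σ_{21d} = 4.11% × √21 = 18.834%.
ES multiplier = φ(z)/(1−α) = 0.026674/0.01 = 2.667.
ES = 18.834% × 2.667 = 50.230%; on $200,000,000: $100,460,000.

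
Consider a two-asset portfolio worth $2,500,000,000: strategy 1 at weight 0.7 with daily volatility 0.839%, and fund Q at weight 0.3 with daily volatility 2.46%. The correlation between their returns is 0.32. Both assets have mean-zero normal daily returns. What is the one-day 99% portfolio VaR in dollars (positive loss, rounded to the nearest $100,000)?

$62,800,000

σ_p² = 0.7²·0.839² + 0.3²·2.46² + 2·0.32·0.7·0.3·0.839·2.46 = 1.1670 (%²).
σ_p = √1.1670 = 1.080%.
At 99%, z = 2.326.
VaR = 2.326 × 1.080% = 2.512%; on $2,500,000,000 that is $62,800,000.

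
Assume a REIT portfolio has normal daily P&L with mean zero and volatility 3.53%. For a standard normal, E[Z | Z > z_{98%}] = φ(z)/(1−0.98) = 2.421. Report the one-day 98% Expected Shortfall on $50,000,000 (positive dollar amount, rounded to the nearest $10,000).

$4,270,000

ES = 3.53% × 2.421 = 8.546%.
On $50,000,000: 0.08546 × $50,000,000 = $4,273,000.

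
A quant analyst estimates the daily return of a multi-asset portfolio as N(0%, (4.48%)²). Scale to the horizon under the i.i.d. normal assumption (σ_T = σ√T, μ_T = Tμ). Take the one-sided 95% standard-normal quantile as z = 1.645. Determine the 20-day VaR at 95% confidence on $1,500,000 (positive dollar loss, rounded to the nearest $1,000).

σ_{20d} = 4.48% × √20 = 20.035%.
VaR = 1.645 × 20.035% = 32.958%.
On $1,500,000: 0.32958 × $1,500,000 = $494,370.

$494,000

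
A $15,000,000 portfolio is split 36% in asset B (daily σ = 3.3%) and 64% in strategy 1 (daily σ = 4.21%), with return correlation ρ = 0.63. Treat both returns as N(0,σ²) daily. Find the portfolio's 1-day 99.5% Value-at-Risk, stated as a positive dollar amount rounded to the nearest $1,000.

$1,377,000

σ_p² = 0.36²·3.3² + 0.64²·4.21² + 2·0.63·0.36·0.64·3.3·4.21 = 12.7043 (%²).
σ_p = √12.7043 = 3.564%.
At 99.5%, z = 2.576.
VaR = 2.576 × 3.564% = 9.181%; on $15,000,000 that is $1,377,150.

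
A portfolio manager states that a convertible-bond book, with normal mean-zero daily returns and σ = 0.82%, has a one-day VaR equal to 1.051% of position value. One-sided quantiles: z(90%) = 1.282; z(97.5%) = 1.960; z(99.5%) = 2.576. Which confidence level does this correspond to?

90%

Implied z = VaR/σ = 1.051 / 0.82 = 1.282.
This matches z(90%) = 1.282.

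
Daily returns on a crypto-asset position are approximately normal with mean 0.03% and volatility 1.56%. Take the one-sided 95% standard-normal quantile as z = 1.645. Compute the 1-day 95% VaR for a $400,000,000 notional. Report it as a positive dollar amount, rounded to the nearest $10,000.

$10,140,000

VaR = −μ + z·σ = −(0.03%) + 1.645 × 1.56% = 2.536%.
On $400,000,000: 0.02536 × $400,000,000 = $10,144,000.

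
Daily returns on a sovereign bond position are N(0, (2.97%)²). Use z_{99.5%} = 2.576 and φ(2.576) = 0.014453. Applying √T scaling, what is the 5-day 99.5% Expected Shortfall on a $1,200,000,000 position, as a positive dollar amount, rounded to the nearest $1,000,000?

$230,000,000

σ_{5d} = 2.97% × √5 = 6.641%.
ES multiplier = φ(z)/(1−α) = 0.014453/0.005 = 2.891.
ES = 6.641% × 2.891 = 19.199%; on $1,200,000,000: $230,388,000.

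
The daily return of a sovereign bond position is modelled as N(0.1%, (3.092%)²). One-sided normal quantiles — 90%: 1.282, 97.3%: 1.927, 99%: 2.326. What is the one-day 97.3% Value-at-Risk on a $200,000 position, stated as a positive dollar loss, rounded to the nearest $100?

VaR = −μ + z·σ = −(0.1%) + 1.927 × 3.092% = 5.858%.
On $200,000: 0.05858 × $200,000 = $11,716.

$11,700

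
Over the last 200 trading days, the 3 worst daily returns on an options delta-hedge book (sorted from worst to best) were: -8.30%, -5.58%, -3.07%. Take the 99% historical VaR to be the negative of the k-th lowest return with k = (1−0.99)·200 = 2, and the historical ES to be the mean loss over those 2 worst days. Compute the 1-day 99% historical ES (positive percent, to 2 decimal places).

6.94%

The 2 worst returns sum to -13.88%.
ES = −(-13.88%) / 2 = 6.94%.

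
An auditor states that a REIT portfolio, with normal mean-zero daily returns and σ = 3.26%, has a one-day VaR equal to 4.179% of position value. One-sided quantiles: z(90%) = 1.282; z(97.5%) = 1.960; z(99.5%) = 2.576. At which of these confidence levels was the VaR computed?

90%

Implied z = VaR/σ = 4.179 / 3.26 = 1.282.
This matches z(90%) = 1.282.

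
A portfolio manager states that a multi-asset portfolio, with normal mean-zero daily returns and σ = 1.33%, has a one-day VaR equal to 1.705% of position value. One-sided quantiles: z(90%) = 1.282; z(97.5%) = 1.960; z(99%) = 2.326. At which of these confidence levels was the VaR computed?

90%

Implied z = VaR/σ = 1.705 / 1.33 = 1.282.
This matches z(90%) = 1.282.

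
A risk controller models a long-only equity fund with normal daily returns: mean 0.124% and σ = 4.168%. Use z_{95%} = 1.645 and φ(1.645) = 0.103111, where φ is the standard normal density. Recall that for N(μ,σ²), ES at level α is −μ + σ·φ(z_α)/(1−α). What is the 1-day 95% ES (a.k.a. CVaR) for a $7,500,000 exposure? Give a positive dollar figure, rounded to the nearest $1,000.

Tail multiplier: φ(z)/(1−α) = 0.103111 / 0.05 = 2.062.
ES = −(0.124%) + 4.168% × 2.062 = 8.470%.
On $7,500,000: 0.08470 × $7,500,000 = $635,250.

$635,000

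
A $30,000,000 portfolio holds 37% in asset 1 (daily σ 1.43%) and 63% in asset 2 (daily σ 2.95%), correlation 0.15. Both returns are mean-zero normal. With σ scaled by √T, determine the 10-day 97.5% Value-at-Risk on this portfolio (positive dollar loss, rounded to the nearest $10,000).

σ_p = √(0.37²·1.43² + 0.63²·2.95² + 2·0.15·0.37·0.63·1.43·2.95) = 2.007%.
σ_{10d} = 2.007% × √10 = 6.347%.
z(97.5%) = 1.960.
VaR = 1.960 × 6.347% = 12.440%; on $30,000,000 that is $3,732,000.

$3,730,000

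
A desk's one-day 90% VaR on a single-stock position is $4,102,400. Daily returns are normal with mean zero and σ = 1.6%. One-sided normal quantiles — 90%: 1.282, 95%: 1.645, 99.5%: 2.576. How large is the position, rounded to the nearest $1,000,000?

VaR as a fraction of value: z·σ = 1.282 × 1.6% = 2.0512%.
Position = $4,102,400 / 0.020512 = $200,000,000.

$200,000,000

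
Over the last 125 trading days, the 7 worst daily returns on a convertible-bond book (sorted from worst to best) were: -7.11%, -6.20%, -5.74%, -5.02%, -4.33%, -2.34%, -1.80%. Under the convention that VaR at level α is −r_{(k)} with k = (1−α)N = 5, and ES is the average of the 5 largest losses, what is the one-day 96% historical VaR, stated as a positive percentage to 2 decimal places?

4.33%

k = 5; the 5th lowest return is -4.33%, so VaR = 4.33%.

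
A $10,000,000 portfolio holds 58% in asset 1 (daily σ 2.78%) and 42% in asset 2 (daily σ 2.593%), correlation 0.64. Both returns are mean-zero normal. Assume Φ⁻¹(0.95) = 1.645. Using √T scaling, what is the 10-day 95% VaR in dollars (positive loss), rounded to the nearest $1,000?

σ_p = √(0.58²·2.78² + 0.42²·2.593² + 2·0.64·0.58·0.42·2.78·2.593) = 2.456%.
σ_{10d} = 2.456% × √10 = 7.767%.
VaR = 1.645 × 7.767% = 12.777%; on $10,000,000 that is $1,277,700.

$1,278,000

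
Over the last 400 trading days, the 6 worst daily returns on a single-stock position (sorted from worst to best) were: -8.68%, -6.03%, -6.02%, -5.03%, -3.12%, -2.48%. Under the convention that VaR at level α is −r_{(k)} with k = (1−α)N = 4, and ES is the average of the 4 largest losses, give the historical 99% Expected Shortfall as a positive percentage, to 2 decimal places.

6.44%

The 4 worst returns sum to -25.76%.
ES = −(-25.76%) / 4 = 6.44%.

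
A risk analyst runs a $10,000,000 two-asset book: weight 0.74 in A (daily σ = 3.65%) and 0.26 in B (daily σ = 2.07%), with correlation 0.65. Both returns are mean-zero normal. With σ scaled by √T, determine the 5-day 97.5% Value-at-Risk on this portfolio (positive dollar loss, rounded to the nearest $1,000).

$1,349,000

σ_p = √(0.74²·3.65² + 0.26²·2.07² + 2·0.65·0.74·0.26·3.65·2.07) = 3.078%.
σ_{5d} = 3.078% × √5 = 6.883%.
z(97.5%) = 1.960.
VaR = 1.960 × 6.883% = 13.491%; on $10,000,000 that is $1,349,100.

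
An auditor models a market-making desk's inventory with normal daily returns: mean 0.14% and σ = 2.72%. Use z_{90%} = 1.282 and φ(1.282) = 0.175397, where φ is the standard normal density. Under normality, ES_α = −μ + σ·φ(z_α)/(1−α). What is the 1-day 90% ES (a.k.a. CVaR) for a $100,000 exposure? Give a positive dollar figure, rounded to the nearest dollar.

$4,631

Tail multiplier: φ(z)/(1−α) = 0.175397 / 0.1 = 1.754.
ES = −(0.14%) + 2.72% × 1.754 = 4.631%.
On $100,000: 0.04631 × $100,000 = $4,631.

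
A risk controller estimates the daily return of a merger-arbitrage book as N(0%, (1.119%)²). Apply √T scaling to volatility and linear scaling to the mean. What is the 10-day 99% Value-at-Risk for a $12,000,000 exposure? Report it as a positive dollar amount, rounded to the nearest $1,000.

$988,000

At 99%, z = 2.326.
σ_{10d} = 1.119% × √10 = 3.539%.
VaR = 2.326 × 3.539% = 8.232%.
On $12,000,000: 0.08232 × $12,000,000 = $987,840.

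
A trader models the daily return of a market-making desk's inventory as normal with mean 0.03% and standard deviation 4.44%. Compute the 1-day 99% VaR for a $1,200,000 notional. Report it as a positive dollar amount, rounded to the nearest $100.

$123,600

At 99% one-sided, z = 2.326.
VaR = −μ + z·σ = −(0.03%) + 2.326 × 4.44% = 10.297%.
On $1,200,000: 0.10297 × $1,200,000 = $123,564.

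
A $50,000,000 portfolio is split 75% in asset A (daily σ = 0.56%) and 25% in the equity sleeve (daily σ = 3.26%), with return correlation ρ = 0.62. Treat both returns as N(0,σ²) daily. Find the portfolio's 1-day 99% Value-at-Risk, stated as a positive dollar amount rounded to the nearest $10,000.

σ_p² = 0.75²·0.56² + 0.25²·3.26² + 2·0.62·0.75·0.25·0.56·3.26 = 1.2651 (%²).
σ_p = √1.2651 = 1.125%.
At 99%, z = 2.326.
VaR = 2.326 × 1.125% = 2.617%; on $50,000,000 that is $1,308,500.

$1,310,000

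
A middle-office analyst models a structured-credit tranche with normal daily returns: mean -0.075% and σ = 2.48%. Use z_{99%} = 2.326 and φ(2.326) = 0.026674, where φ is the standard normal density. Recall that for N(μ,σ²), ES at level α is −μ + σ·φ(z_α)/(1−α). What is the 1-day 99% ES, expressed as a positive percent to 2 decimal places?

Tail multiplier: φ(z)/(1−α) = 0.026674 / 0.01 = 2.667.
ES = −(-0.075%) + 2.48% × 2.667 = 6.689%.

6.69%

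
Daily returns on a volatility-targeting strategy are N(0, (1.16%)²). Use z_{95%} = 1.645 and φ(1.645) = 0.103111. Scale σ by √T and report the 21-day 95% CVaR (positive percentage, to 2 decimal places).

σ_{21d} = 1.16% × √21 = 5.316%.
ES multiplier = φ(z)/(1−α) = 0.103111/0.05 = 2.062.
ES = 5.316% × 2.062 = 10.962%.

10.96%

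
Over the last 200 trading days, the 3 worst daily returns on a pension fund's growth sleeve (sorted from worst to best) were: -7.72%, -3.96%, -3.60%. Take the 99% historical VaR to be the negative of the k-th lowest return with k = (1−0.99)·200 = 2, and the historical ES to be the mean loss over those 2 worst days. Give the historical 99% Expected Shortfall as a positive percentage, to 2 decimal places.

The 2 worst returns sum to -11.68%.
ES = −(-11.68%) / 2 = 5.84%.

5.84%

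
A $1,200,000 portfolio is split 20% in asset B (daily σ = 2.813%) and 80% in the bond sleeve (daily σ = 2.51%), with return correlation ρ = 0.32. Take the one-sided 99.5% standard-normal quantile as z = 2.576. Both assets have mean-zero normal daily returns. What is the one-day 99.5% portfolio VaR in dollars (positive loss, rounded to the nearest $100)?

$69,600

σ_p² = 0.2²·2.813² + 0.8²·2.51² + 2·0.32·0.2·0.8·2.813·2.51 = 5.0716 (%²).
σ_p = √5.0716 = 2.252%.
VaR = 2.576 × 2.252% = 5.801%; on $1,200,000 that is $69,612.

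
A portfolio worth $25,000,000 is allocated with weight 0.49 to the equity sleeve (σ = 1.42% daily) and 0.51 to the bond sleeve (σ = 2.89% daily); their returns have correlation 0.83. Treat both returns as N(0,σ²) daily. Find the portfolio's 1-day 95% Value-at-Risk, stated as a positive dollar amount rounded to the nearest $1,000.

σ_p² = 0.49²·1.42² + 0.51²·2.89² + 2·0.83·0.49·0.51·1.42·2.89 = 4.3589 (%²).
σ_p = √4.3589 = 2.088%.
At 95%, z = 1.645.
VaR = 1.645 × 2.088% = 3.435%; on $25,000,000 that is $858,750.

$859,000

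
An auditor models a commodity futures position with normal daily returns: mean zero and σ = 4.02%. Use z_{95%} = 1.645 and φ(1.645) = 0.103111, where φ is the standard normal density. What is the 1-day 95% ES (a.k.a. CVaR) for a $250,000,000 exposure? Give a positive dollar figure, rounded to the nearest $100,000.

$20,700,000

Tail multiplier: φ(z)/(1−α) = 0.103111 / 0.05 = 2.062.
ES = 4.02% × 2.062 = 8.289%.
On $250,000,000: 0.08289 × $250,000,000 = $20,722,500.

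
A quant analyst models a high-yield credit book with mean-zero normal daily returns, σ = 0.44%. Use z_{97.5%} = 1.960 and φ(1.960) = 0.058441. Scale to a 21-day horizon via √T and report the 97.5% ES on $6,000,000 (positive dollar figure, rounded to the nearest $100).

σ_{21d} = 0.44% × √21 = 2.016%.
ES multiplier = φ(z)/(1−α) = 0.058441/0.025 = 2.338.
ES = 2.016% × 2.338 = 4.713%; on $6,000,000: $282,780.

$282,800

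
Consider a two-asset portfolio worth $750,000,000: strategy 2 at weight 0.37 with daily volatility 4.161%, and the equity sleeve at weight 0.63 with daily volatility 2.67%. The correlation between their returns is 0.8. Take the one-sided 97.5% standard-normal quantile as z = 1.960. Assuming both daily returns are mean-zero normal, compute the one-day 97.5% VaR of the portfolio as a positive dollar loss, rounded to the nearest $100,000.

σ_p² = 0.37²·4.161² + 0.63²·2.67² + 2·0.8·0.37·0.63·4.161·2.67 = 9.3433 (%²).
σ_p = √9.3433 = 3.057%.
VaR = 1.960 × 3.057% = 5.992%; on $750,000,000 that is $44,940,000.

$44,900,000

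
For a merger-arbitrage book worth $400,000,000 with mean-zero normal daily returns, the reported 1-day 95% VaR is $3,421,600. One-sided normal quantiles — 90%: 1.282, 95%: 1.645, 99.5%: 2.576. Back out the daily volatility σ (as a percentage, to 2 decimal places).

VaR as a fraction: $3,421,600 / $400,000,000 = 0.855%.
σ = VaR / z = 0.855% / 1.645 = 0.520%.

0.52%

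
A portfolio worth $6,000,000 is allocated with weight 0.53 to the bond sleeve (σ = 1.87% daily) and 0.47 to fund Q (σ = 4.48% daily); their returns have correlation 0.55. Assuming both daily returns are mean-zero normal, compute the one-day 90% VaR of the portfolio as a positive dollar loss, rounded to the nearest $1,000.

$214,000

σ_p² = 0.53²·1.87² + 0.47²·4.48² + 2·0.55·0.53·0.47·1.87·4.48 = 7.7114 (%²).
σ_p = √7.7114 = 2.777%.
At 90%, z = 1.282.
VaR = 1.282 × 2.777% = 3.560%; on $6,000,000 that is $213,600.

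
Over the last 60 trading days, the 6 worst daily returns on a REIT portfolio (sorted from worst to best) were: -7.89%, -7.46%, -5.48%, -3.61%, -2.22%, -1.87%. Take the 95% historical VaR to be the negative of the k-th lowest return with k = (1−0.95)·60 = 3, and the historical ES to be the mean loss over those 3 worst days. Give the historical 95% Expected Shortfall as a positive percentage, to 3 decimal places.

6.943%

The 3 worst returns sum to -20.83%.
ES = −(-20.83%) / 3 = 6.9433…% ≈ 6.943%.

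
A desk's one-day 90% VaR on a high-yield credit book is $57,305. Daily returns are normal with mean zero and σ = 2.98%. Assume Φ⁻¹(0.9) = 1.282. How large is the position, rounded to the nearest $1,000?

VaR as a fraction of value: z·σ = 1.282 × 2.98% = 3.82036%.
Position = $57,305 / 0.0382036 = $1,499,990.

$1,500,000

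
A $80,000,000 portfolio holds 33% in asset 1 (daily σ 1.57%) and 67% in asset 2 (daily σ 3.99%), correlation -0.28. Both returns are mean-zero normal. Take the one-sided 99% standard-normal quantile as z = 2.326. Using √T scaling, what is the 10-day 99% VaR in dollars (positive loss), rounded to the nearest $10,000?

σ_p = √(0.33²·1.57² + 0.67²·3.99² + 2·-0.28·0.33·0.67·1.57·3.99) = 2.577%.
σ_{10d} = 2.577% × √10 = 8.149%.
VaR = 2.326 × 8.149% = 18.955%; on $80,000,000 that is $15,164,000.

$15,160,000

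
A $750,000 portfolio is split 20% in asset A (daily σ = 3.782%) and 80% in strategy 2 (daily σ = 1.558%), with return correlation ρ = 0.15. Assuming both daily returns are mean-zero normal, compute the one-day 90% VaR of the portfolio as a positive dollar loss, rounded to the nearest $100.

σ_p² = 0.2²·3.782² + 0.8²·1.558² + 2·0.15·0.2·0.8·3.782·1.558 = 2.4085 (%²).
σ_p = √2.4085 = 1.552%.
At 90%, z = 1.282.
VaR = 1.282 × 1.552% = 1.990%; on $750,000 that is $14,925.

$14,900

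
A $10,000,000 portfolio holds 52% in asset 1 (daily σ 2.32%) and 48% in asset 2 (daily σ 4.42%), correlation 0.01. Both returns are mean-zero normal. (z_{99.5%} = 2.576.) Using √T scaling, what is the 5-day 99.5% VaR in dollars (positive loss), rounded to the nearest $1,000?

$1,412,000

σ_p = √(0.52²·2.32² + 0.48²·4.42² + 2·0.01·0.52·0.48·2.32·4.42) = 2.451%.
σ_{5d} = 2.451% × √5 = 5.481%.
VaR = 2.576 × 5.481% = 14.119%; on $10,000,000 that is $1,411,900.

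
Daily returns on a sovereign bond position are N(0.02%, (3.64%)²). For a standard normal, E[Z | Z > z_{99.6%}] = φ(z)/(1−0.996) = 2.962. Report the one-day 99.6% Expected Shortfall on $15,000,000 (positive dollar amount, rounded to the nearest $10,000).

ES = −(0.02%) + 3.64% × 2.962 = 10.762%.
On $15,000,000: 0.10762 × $15,000,000 = $1,614,300.

$1,610,000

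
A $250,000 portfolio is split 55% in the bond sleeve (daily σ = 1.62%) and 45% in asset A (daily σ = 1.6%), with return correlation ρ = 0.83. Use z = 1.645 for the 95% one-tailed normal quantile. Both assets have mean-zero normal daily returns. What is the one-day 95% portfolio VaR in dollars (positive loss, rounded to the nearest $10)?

$6,340

σ_p² = 0.55²·1.62² + 0.45²·1.6² + 2·0.83·0.55·0.45·1.62·1.6 = 2.3772 (%²).
σ_p = √2.3772 = 1.542%.
VaR = 1.645 × 1.542% = 2.537%; on $250,000 that is $6,342.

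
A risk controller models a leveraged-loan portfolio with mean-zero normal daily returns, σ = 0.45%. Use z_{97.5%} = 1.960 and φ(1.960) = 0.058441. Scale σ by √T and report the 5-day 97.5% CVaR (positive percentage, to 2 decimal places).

σ_{5d} = 0.45% × √5 = 1.006%.
ES multiplier = φ(z)/(1−α) = 0.058441/0.025 = 2.338.
ES = 1.006% × 2.338 = 2.352%.

2.35%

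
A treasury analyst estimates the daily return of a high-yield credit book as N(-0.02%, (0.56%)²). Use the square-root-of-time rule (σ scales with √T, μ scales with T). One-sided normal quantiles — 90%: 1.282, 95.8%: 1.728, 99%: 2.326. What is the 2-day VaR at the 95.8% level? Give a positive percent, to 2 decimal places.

σ_{2d} = 0.56% × √2 = 0.792%; μ_{2d} = 2 × -0.02% = -0.040%.
VaR = −(-0.040%) + 1.728 × 0.792% = 1.409%.

1.41%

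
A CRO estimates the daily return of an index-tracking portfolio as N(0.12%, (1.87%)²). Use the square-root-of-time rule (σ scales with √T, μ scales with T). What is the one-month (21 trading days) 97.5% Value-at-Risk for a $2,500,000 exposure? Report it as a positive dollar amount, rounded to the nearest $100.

At 97.5%, z = 1.960.
σ_{21d} = 1.87% × √21 = 8.569%; μ_{21d} = 21 × 0.12% = 2.520%.
VaR = −(2.520%) + 1.960 × 8.569% = 14.275%.
On $2,500,000: 0.14275 × $2,500,000 = $356,875.

$356,900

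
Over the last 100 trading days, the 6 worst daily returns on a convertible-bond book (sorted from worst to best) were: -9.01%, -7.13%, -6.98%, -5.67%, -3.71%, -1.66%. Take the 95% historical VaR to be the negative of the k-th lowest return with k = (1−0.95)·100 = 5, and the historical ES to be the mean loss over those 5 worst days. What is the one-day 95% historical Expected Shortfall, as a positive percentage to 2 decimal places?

6.50%

The 5 worst returns sum to -32.50%.
ES = −(-32.50%) / 5 = 6.5% ≈ 6.50%.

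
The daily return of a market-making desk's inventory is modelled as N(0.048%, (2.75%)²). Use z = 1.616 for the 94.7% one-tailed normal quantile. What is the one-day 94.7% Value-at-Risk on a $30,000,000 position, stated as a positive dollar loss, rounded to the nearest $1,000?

$1,319,000

VaR = −μ + z·σ = −(0.048%) + 1.616 × 2.75% = 4.396%.
On $30,000,000: 0.04396 × $30,000,000 = $1,318,800.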